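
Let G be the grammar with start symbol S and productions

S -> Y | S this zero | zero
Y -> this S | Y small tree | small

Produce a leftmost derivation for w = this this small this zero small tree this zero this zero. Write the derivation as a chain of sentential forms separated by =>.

S => S this zero   [S -> S this zero]
S this zero => Y this zero   [S -> Y]
Y this zero => this S this zero   [Y -> this S]
this S this zero => this S this zero this zero   [S -> S this zero]
this S this zero this zero => this Y this zero this zero   [S -> Y]
this Y this zero this zero => this Y small tree this zero this zero   [Y -> Y small tree]
this Y small tree this zero this zero => this this S small tree this zero this zero   [Y -> this S]
this this S small tree this zero this zero => this this S this zero small tree this zero this zero   [S -> S this zero]
this this S this zero small tree this zero this zero => this this Y this zero small tree this zero this zero   [S -> Y]
this this Y this zero small tree this zero this zero => this this small this zero small tree this zero this zero   [Y -> small]

S => S this zero => Y this zero => this S this zero => this S this zero this zero => this Y this zero this zero => this Y small tree this zero this zero => this this S small tree this zero this zero => this this S this zero small tree this zero this zero => this this Y this zero small tree this zero this zero => this this small this zero small tree this zero this zero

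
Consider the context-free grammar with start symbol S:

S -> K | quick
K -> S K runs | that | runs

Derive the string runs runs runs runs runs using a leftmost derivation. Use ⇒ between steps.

S ⇒ K ⇒ S K runs ⇒ K K runs ⇒ runs K runs ⇒ runs S K runs runs ⇒ runs K K runs runs ⇒ runs runs K runs runs ⇒ runs runs runs runs runs

S ⇒ K   [S -> K]
K ⇒ S K runs   [K -> S K runs]
S K runs ⇒ K K runs   [S -> K]
K K runs ⇒ runs K runs   [K -> runs]
runs K runs ⇒ runs S K runs runs   [K -> S K runs]
runs S K runs runs ⇒ runs K K runs runs   [S -> K]
runs K K runs runs ⇒ runs runs K runs runs   [K -> runs]
runs runs K runs runs ⇒ runs runs runs runs runs   [K -> runs]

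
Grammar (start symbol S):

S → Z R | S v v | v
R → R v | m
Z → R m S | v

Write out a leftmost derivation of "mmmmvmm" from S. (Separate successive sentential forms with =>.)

S=>ZR=>RmSR=>mmSR=>mmZRR=>mmRmSRR=>mmmmSRR=>mmmmvRR=>mmmmvmR=>mmmmvmm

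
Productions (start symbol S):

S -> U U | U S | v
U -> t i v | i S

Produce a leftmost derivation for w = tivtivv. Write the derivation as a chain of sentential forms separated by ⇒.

S ⇒ US   [S -> U S]
US ⇒ tivS   [U -> t i v]
tivS ⇒ tivUS   [S -> U S]
tivUS ⇒ tivtivS   [U -> t i v]
tivtivS ⇒ tivtivv   [S -> v]

S ⇒ US ⇒ tivS ⇒ tivUS ⇒ tivtivS ⇒ tivtivv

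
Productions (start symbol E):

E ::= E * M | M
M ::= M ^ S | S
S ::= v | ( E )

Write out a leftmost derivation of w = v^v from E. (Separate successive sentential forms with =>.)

E => M => M^S => S^S => v^S => v^v

E => M   [E ::= M]
M => M^S   [M ::= M ^ S]
M^S => S^S   [M ::= S]
S^S => v^S   [S ::= v]
v^S => v^v   [S ::= v]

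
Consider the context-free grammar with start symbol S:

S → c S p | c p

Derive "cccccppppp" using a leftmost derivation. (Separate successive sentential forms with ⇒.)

S ⇒ cSp ⇒ ccSpp ⇒ cccSppp ⇒ ccccSpppp ⇒ cccccppppp

S ⇒ cSp   [S → c S p]
cSp ⇒ ccSpp   [S → c S p]
ccSpp ⇒ cccSppp   [S → c S p]
cccSppp ⇒ ccccSpppp   [S → c S p]
ccccSpppp ⇒ cccccppppp   [S → c p]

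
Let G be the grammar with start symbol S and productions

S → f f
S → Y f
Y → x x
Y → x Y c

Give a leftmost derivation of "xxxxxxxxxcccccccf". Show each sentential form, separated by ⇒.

S⇒Yf⇒xYcf⇒xxYccf⇒xxxYcccf⇒xxxxYccccf⇒xxxxxYcccccf⇒xxxxxxYccccccf⇒xxxxxxxYcccccccf⇒xxxxxxxxxcccccccf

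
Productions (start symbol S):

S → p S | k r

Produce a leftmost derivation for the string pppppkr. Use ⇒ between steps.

S ⇒ pS ⇒ ppS ⇒ pppS ⇒ ppppS ⇒ pppppS ⇒ pppppkr

S ⇒ pS   [S → p S]
pS ⇒ ppS   [S → p S]
ppS ⇒ pppS   [S → p S]
pppS ⇒ ppppS   [S → p S]
ppppS ⇒ pppppS   [S → p S]
pppppS ⇒ pppppkr   [S → k r]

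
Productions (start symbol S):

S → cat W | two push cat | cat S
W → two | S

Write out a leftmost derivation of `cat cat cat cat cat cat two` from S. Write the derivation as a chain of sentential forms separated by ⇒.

S ⇒ cat W   [S → cat W]
cat W ⇒ cat S   [W → S]
cat S ⇒ cat cat S   [S → cat S]
cat cat S ⇒ cat cat cat S   [S → cat S]
cat cat cat S ⇒ cat cat cat cat S   [S → cat S]
cat cat cat cat S ⇒ cat cat cat cat cat W   [S → cat W]
cat cat cat cat cat W ⇒ cat cat cat cat cat S   [W → S]
cat cat cat cat cat S ⇒ cat cat cat cat cat cat W   [S → cat W]
cat cat cat cat cat cat W ⇒ cat cat cat cat cat cat two   [W → two]

S ⇒ cat W ⇒ cat S ⇒ cat cat S ⇒ cat cat cat S ⇒ cat cat cat cat S ⇒ cat cat cat cat cat W ⇒ cat cat cat cat cat S ⇒ cat cat cat cat cat cat W ⇒ cat cat cat cat cat cat two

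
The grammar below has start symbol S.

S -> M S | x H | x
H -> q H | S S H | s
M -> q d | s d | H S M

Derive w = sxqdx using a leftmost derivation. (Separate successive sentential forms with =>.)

S=>MS=>HSMS=>sSMS=>sxMS=>sxqdS=>sxqdx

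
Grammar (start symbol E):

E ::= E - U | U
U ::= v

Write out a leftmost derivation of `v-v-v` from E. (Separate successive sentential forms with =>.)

E => E-U   [E ::= E - U]
E-U => E-U-U   [E ::= E - U]
E-U-U => U-U-U   [E ::= U]
U-U-U => v-U-U   [U ::= v]
v-U-U => v-v-U   [U ::= v]
v-v-U => v-v-v   [U ::= v]

E => E-U => E-U-U => U-U-U => v-U-U => v-v-U => v-v-v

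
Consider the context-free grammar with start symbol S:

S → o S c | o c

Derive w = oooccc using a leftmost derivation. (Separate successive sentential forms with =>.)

S => oSc   [S → o S c]
oSc => ooScc   [S → o S c]
ooScc => oooccc   [S → o c]

S => oSc => ooScc => oooccc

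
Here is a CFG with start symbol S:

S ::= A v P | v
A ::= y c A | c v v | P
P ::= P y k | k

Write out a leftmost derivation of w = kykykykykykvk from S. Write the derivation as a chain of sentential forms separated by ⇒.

S ⇒ AvP ⇒ PvP ⇒ PykvP ⇒ PykykvP ⇒ PykykykvP ⇒ PykykykykvP ⇒ PykykykykykvP ⇒ kykykykykykvP ⇒ kykykykykykvk

S ⇒ AvP   [S ::= A v P]
AvP ⇒ PvP   [A ::= P]
PvP ⇒ PykvP   [P ::= P y k]
PykvP ⇒ PykykvP   [P ::= P y k]
PykykvP ⇒ PykykykvP   [P ::= P y k]
PykykykvP ⇒ PykykykykvP   [P ::= P y k]
PykykykykvP ⇒ PykykykykykvP   [P ::= P y k]
PykykykykykvP ⇒ kykykykykykvP   [P ::= k]
kykykykykykvP ⇒ kykykykykykvk   [P ::= k]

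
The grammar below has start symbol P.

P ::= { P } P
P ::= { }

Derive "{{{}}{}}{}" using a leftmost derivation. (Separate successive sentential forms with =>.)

P => {P}P => {{P}P}P => {{{}}P}P => {{{}}{}}P => {{{}}{}}{}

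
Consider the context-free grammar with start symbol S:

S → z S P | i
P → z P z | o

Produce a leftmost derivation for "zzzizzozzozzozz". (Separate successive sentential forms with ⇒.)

S ⇒ zSP ⇒ zzSPP ⇒ zzzSPPP ⇒ zzziPPP ⇒ zzzizPzPP ⇒ zzzizzPzzPP ⇒ zzzizzozzPP ⇒ zzzizzozzoP ⇒ zzzizzozzozPz ⇒ zzzizzozzozzPzz ⇒ zzzizzozzozzozz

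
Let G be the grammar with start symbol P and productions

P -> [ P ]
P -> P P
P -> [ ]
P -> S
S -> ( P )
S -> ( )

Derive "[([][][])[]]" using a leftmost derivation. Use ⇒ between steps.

P ⇒ [P] ⇒ [PP] ⇒ [SP] ⇒ [(P)P] ⇒ [(PP)P] ⇒ [(PPP)P] ⇒ [([]PP)P] ⇒ [([][]P)P] ⇒ [([][][])P] ⇒ [([][][])[]]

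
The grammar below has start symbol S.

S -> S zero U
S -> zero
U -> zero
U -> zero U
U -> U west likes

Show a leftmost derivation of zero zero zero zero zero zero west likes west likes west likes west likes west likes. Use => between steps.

S => S zero U => zero zero U => zero zero U west likes => zero zero U west likes west likes => zero zero U west likes west likes west likes => zero zero zero U west likes west likes west likes => zero zero zero zero U west likes west likes west likes => zero zero zero zero U west likes west likes west likes west likes => zero zero zero zero U west likes west likes west likes west likes west likes => zero zero zero zero zero U west likes west likes west likes west likes west likes => zero zero zero zero zero zero west likes west likes west likes west likes west likes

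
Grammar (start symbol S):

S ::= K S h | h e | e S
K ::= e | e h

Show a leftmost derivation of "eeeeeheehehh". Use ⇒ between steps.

S⇒KSh⇒eSh⇒eeSh⇒eeeSh⇒eeeeSh⇒eeeeKShh⇒eeeeehShh⇒eeeeeheShh⇒eeeeeheeShh⇒eeeeeheehehh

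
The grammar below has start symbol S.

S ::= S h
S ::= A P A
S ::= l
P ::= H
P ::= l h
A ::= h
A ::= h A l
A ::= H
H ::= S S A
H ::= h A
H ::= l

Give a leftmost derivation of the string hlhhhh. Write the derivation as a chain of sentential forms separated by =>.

S => Sh => Shh => APAhh => hPAhh => hlhAhh => hlhhhh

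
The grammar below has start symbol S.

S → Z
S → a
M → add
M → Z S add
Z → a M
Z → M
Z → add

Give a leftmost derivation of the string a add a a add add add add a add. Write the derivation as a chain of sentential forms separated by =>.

S => Z => a M => a Z S add => a M S add => a Z S add S add => a add S add S add => a add Z add S add => a add a M add S add => a add a Z S add add S add => a add a a M S add add S add => a add a a add S add add S add => a add a a add Z add add S add => a add a a add add add add S add => a add a a add add add add a add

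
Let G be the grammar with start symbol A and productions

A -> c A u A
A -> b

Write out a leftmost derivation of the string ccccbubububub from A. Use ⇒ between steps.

A⇒cAuA⇒ccAuAuA⇒cccAuAuAuA⇒ccccAuAuAuAuA⇒ccccbuAuAuAuA⇒ccccbubuAuAuA⇒ccccbububuAuA⇒ccccbubububuA⇒ccccbubububub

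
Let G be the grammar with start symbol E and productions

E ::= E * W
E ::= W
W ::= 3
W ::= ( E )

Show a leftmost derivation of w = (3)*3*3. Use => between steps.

E => E*W => E*W*W => W*W*W => (E)*W*W => (W)*W*W => (3)*W*W => (3)*3*W => (3)*3*3

E => E*W   [E ::= E * W]
E*W => E*W*W   [E ::= E * W]
E*W*W => W*W*W   [E ::= W]
W*W*W => (E)*W*W   [W ::= ( E )]
(E)*W*W => (W)*W*W   [E ::= W]
(W)*W*W => (3)*W*W   [W ::= 3]
(3)*W*W => (3)*3*W   [W ::= 3]
(3)*3*W => (3)*3*3   [W ::= 3]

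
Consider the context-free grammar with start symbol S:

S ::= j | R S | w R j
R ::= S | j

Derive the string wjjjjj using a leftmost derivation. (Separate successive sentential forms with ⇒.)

S ⇒ RS   [S ::= R S]
RS ⇒ SS   [R ::= S]
SS ⇒ wRjS   [S ::= w R j]
wRjS ⇒ wSjS   [R ::= S]
wSjS ⇒ wRSjS   [S ::= R S]
wRSjS ⇒ wjSjS   [R ::= j]
wjSjS ⇒ wjRSjS   [S ::= R S]
wjRSjS ⇒ wjjSjS   [R ::= j]
wjjSjS ⇒ wjjjjS   [S ::= j]
wjjjjS ⇒ wjjjjj   [S ::= j]

S ⇒ RS ⇒ SS ⇒ wRjS ⇒ wSjS ⇒ wRSjS ⇒ wjSjS ⇒ wjRSjS ⇒ wjjSjS ⇒ wjjjjS ⇒ wjjjjj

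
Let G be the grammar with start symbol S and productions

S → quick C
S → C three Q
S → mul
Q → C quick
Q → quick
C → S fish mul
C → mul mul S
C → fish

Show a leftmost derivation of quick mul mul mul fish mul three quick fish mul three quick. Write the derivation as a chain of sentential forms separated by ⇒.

S ⇒ C three Q ⇒ S fish mul three Q ⇒ quick C fish mul three Q ⇒ quick mul mul S fish mul three Q ⇒ quick mul mul C three Q fish mul three Q ⇒ quick mul mul S fish mul three Q fish mul three Q ⇒ quick mul mul mul fish mul three Q fish mul three Q ⇒ quick mul mul mul fish mul three quick fish mul three Q ⇒ quick mul mul mul fish mul three quick fish mul three quick

S ⇒ C three Q   [S → C three Q]
C three Q ⇒ S fish mul three Q   [C → S fish mul]
S fish mul three Q ⇒ quick C fish mul three Q   [S → quick C]
quick C fish mul three Q ⇒ quick mul mul S fish mul three Q   [C → mul mul S]
quick mul mul S fish mul three Q ⇒ quick mul mul C three Q fish mul three Q   [S → C three Q]
quick mul mul C three Q fish mul three Q ⇒ quick mul mul S fish mul three Q fish mul three Q   [C → S fish mul]
quick mul mul S fish mul three Q fish mul three Q ⇒ quick mul mul mul fish mul three Q fish mul three Q   [S → mul]
quick mul mul mul fish mul three Q fish mul three Q ⇒ quick mul mul mul fish mul three quick fish mul three Q   [Q → quick]
quick mul mul mul fish mul three quick fish mul three Q ⇒ quick mul mul mul fish mul three quick fish mul three quick   [Q → quick]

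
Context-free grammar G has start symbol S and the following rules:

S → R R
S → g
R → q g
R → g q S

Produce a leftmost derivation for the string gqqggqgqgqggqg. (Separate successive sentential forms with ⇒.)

S ⇒ RR ⇒ gqSR ⇒ gqRRR ⇒ gqqgRR ⇒ gqqggqSR ⇒ gqqggqRRR ⇒ gqqggqgqSRR ⇒ gqqggqgqgRR ⇒ gqqggqgqgqgR ⇒ gqqggqgqgqggqS ⇒ gqqggqgqgqggqg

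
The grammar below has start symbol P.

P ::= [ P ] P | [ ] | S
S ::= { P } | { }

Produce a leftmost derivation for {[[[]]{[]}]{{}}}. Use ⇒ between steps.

P⇒S⇒{P}⇒{[P]P}⇒{[[P]P]P}⇒{[[[]]P]P}⇒{[[[]]S]P}⇒{[[[]]{P}]P}⇒{[[[]]{[]}]P}⇒{[[[]]{[]}]S}⇒{[[[]]{[]}]{P}}⇒{[[[]]{[]}]{S}}⇒{[[[]]{[]}]{{}}}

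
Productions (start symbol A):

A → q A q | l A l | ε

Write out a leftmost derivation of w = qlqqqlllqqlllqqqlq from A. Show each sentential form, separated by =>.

A=>qAq=>qlAlq=>qlqAqlq=>qlqqAqqlq=>qlqqqAqqqlq=>qlqqqlAlqqqlq=>qlqqqllAllqqqlq=>qlqqqlllAlllqqqlq=>qlqqqlllqAqlllqqqlq=>qlqqqlllqqlllqqqlq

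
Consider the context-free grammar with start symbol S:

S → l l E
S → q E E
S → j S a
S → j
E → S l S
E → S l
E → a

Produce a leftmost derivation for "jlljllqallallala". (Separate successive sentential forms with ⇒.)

S ⇒ jSa ⇒ jllEa ⇒ jllSla ⇒ jlljSala ⇒ jlljllEala ⇒ jlljllSlala ⇒ jlljllqEElala ⇒ jlljllqaElala ⇒ jlljllqaSllala ⇒ jlljllqallEllala ⇒ jlljllqallallala

S ⇒ jSa   [S → j S a]
jSa ⇒ jllEa   [S → l l E]
jllEa ⇒ jllSla   [E → S l]
jllSla ⇒ jlljSala   [S → j S a]
jlljSala ⇒ jlljllEala   [S → l l E]
jlljllEala ⇒ jlljllSlala   [E → S l]
jlljllSlala ⇒ jlljllqEElala   [S → q E E]
jlljllqEElala ⇒ jlljllqaElala   [E → a]
jlljllqaElala ⇒ jlljllqaSllala   [E → S l]
jlljllqaSllala ⇒ jlljllqallEllala   [S → l l E]
jlljllqallEllala ⇒ jlljllqallallala   [E → a]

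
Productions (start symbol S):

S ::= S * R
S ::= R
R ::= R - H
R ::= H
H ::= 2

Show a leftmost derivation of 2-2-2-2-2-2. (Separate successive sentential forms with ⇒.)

S ⇒ R   [S ::= R]
R ⇒ R-H   [R ::= R - H]
R-H ⇒ R-H-H   [R ::= R - H]
R-H-H ⇒ R-H-H-H   [R ::= R - H]
R-H-H-H ⇒ R-H-H-H-H   [R ::= R - H]
R-H-H-H-H ⇒ R-H-H-H-H-H   [R ::= R - H]
R-H-H-H-H-H ⇒ H-H-H-H-H-H   [R ::= H]
H-H-H-H-H-H ⇒ 2-H-H-H-H-H   [H ::= 2]
2-H-H-H-H-H ⇒ 2-2-H-H-H-H   [H ::= 2]
2-2-H-H-H-H ⇒ 2-2-2-H-H-H   [H ::= 2]
2-2-2-H-H-H ⇒ 2-2-2-2-H-H   [H ::= 2]
2-2-2-2-H-H ⇒ 2-2-2-2-2-H   [H ::= 2]
2-2-2-2-2-H ⇒ 2-2-2-2-2-2   [H ::= 2]

S ⇒ R ⇒ R-H ⇒ R-H-H ⇒ R-H-H-H ⇒ R-H-H-H-H ⇒ R-H-H-H-H-H ⇒ H-H-H-H-H-H ⇒ 2-H-H-H-H-H ⇒ 2-2-H-H-H-H ⇒ 2-2-2-H-H-H ⇒ 2-2-2-2-H-H ⇒ 2-2-2-2-2-H ⇒ 2-2-2-2-2-2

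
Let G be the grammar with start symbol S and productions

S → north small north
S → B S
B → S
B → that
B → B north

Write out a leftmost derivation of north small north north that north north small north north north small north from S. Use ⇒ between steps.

S ⇒ B S ⇒ B north S ⇒ S north S ⇒ B S north S ⇒ B north S north S ⇒ S north S north S ⇒ north small north north S north S ⇒ north small north north B S north S ⇒ north small north north B north S north S ⇒ north small north north that north S north S ⇒ north small north north that north north small north north S ⇒ north small north north that north north small north north north small north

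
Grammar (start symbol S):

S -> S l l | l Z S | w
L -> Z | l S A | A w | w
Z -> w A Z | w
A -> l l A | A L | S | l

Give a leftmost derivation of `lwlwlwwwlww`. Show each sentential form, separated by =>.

S => lZS   [S -> l Z S]
lZS => lwS   [Z -> w]
lwS => lwlZS   [S -> l Z S]
lwlZS => lwlwAZS   [Z -> w A Z]
lwlwAZS => lwlwlZS   [A -> l]
lwlwlZS => lwlwlwAZS   [Z -> w A Z]
lwlwlwAZS => lwlwlwSZS   [A -> S]
lwlwlwSZS => lwlwlwwZS   [S -> w]
lwlwlwwZS => lwlwlwwwS   [Z -> w]
lwlwlwwwS => lwlwlwwwlZS   [S -> l Z S]
lwlwlwwwlZS => lwlwlwwwlwS   [Z -> w]
lwlwlwwwlwS => lwlwlwwwlww   [S -> w]

S=>lZS=>lwS=>lwlZS=>lwlwAZS=>lwlwlZS=>lwlwlwAZS=>lwlwlwSZS=>lwlwlwwZS=>lwlwlwwwS=>lwlwlwwwlZS=>lwlwlwwwlwS=>lwlwlwwwlww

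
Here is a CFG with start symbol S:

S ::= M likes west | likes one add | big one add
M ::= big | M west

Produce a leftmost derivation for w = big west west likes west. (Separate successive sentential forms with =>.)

S => M likes west => M west likes west => M west west likes west => big west west likes west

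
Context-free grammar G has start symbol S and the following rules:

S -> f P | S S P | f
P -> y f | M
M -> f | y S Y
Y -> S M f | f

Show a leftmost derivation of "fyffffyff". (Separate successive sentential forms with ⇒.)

S ⇒ fP ⇒ fM ⇒ fySY ⇒ fySSPY ⇒ fyfPSPY ⇒ fyfMSPY ⇒ fyffSPY ⇒ fyfffPPY ⇒ fyfffMPY ⇒ fyffffPY ⇒ fyffffyfY ⇒ fyffffyff

S ⇒ fP   [S -> f P]
fP ⇒ fM   [P -> M]
fM ⇒ fySY   [M -> y S Y]
fySY ⇒ fySSPY   [S -> S S P]
fySSPY ⇒ fyfPSPY   [S -> f P]
fyfPSPY ⇒ fyfMSPY   [P -> M]
fyfMSPY ⇒ fyffSPY   [M -> f]
fyffSPY ⇒ fyfffPPY   [S -> f P]
fyfffPPY ⇒ fyfffMPY   [P -> M]
fyfffMPY ⇒ fyffffPY   [M -> f]
fyffffPY ⇒ fyffffyfY   [P -> y f]
fyffffyfY ⇒ fyffffyff   [Y -> f]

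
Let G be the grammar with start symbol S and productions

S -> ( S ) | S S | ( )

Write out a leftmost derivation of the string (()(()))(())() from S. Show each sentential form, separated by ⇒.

S ⇒ SS   [S -> S S]
SS ⇒ SSS   [S -> S S]
SSS ⇒ (S)SS   [S -> ( S )]
(S)SS ⇒ (SS)SS   [S -> S S]
(SS)SS ⇒ (()S)SS   [S -> ( )]
(()S)SS ⇒ (()(S))SS   [S -> ( S )]
(()(S))SS ⇒ (()(()))SS   [S -> ( )]
(()(()))SS ⇒ (()(()))(S)S   [S -> ( S )]
(()(()))(S)S ⇒ (()(()))(())S   [S -> ( )]
(()(()))(())S ⇒ (()(()))(())()   [S -> ( )]

S ⇒ SS ⇒ SSS ⇒ (S)SS ⇒ (SS)SS ⇒ (()S)SS ⇒ (()(S))SS ⇒ (()(()))SS ⇒ (()(()))(S)S ⇒ (()(()))(())S ⇒ (()(()))(())()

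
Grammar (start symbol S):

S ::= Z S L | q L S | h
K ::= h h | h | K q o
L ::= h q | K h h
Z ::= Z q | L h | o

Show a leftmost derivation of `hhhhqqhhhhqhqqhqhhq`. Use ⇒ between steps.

S ⇒ ZSL ⇒ ZqSL ⇒ LhqSL ⇒ KhhhqSL ⇒ hhhhqSL ⇒ hhhhqqLSL ⇒ hhhhqqKhhSL ⇒ hhhhqqhhhhSL ⇒ hhhhqqhhhhqLSL ⇒ hhhhqqhhhhqhqSL ⇒ hhhhqqhhhhqhqqLSL ⇒ hhhhqqhhhhqhqqhqSL ⇒ hhhhqqhhhhqhqqhqhL ⇒ hhhhqqhhhhqhqqhqhhq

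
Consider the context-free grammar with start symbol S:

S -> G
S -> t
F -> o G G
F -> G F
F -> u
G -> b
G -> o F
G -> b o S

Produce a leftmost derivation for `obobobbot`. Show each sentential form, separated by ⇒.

S ⇒ G ⇒ oF ⇒ oGF ⇒ obF ⇒ oboGG ⇒ oboboSG ⇒ oboboGG ⇒ obobobG ⇒ obobobboS ⇒ obobobbot

S ⇒ G   [S -> G]
G ⇒ oF   [G -> o F]
oF ⇒ oGF   [F -> G F]
oGF ⇒ obF   [G -> b]
obF ⇒ oboGG   [F -> o G G]
oboGG ⇒ oboboSG   [G -> b o S]
oboboSG ⇒ oboboGG   [S -> G]
oboboGG ⇒ obobobG   [G -> b]
obobobG ⇒ obobobboS   [G -> b o S]
obobobboS ⇒ obobobbot   [S -> t]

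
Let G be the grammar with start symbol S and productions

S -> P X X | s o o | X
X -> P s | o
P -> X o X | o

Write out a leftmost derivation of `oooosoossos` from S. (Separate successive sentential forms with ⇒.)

S ⇒ PXX ⇒ oXX ⇒ oPsX ⇒ oXoXsX ⇒ oooXsX ⇒ oooPssX ⇒ oooXoXssX ⇒ oooPsoXssX ⇒ oooosoXssX ⇒ oooosoossX ⇒ oooosoossPs ⇒ oooosoossos

S ⇒ PXX   [S -> P X X]
PXX ⇒ oXX   [P -> o]
oXX ⇒ oPsX   [X -> P s]
oPsX ⇒ oXoXsX   [P -> X o X]
oXoXsX ⇒ oooXsX   [X -> o]
oooXsX ⇒ oooPssX   [X -> P s]
oooPssX ⇒ oooXoXssX   [P -> X o X]
oooXoXssX ⇒ oooPsoXssX   [X -> P s]
oooPsoXssX ⇒ oooosoXssX   [P -> o]
oooosoXssX ⇒ oooosoossX   [X -> o]
oooosoossX ⇒ oooosoossPs   [X -> P s]
oooosoossPs ⇒ oooosoossos   [P -> o]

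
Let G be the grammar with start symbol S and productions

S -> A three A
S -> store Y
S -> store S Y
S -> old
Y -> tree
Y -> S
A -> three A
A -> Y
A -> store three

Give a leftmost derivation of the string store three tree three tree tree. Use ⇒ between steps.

S ⇒ store S Y ⇒ store A three A Y ⇒ store three A three A Y ⇒ store three Y three A Y ⇒ store three tree three A Y ⇒ store three tree three Y Y ⇒ store three tree three tree Y ⇒ store three tree three tree tree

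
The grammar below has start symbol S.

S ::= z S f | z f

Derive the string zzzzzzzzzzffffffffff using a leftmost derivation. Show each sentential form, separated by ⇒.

S⇒zSf⇒zzSff⇒zzzSfff⇒zzzzSffff⇒zzzzzSfffff⇒zzzzzzSffffff⇒zzzzzzzSfffffff⇒zzzzzzzzSffffffff⇒zzzzzzzzzSfffffffff⇒zzzzzzzzzzffffffffff

S ⇒ zSf   [S ::= z S f]
zSf ⇒ zzSff   [S ::= z S f]
zzSff ⇒ zzzSfff   [S ::= z S f]
zzzSfff ⇒ zzzzSffff   [S ::= z S f]
zzzzSffff ⇒ zzzzzSfffff   [S ::= z S f]
zzzzzSfffff ⇒ zzzzzzSffffff   [S ::= z S f]
zzzzzzSffffff ⇒ zzzzzzzSfffffff   [S ::= z S f]
zzzzzzzSfffffff ⇒ zzzzzzzzSffffffff   [S ::= z S f]
zzzzzzzzSffffffff ⇒ zzzzzzzzzSfffffffff   [S ::= z S f]
zzzzzzzzzSfffffffff ⇒ zzzzzzzzzzffffffffff   [S ::= z f]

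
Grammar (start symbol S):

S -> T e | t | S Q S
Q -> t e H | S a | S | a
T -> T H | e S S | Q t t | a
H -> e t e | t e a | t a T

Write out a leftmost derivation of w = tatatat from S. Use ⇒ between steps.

S ⇒ SQS ⇒ SQSQS ⇒ SQSQSQS ⇒ tQSQSQS ⇒ taSQSQS ⇒ tatQSQS ⇒ tataSQS ⇒ tatatQS ⇒ tatataS ⇒ tatatat

S ⇒ SQS   [S -> S Q S]
SQS ⇒ SQSQS   [S -> S Q S]
SQSQS ⇒ SQSQSQS   [S -> S Q S]
SQSQSQS ⇒ tQSQSQS   [S -> t]
tQSQSQS ⇒ taSQSQS   [Q -> a]
taSQSQS ⇒ tatQSQS   [S -> t]
tatQSQS ⇒ tataSQS   [Q -> a]
tataSQS ⇒ tatatQS   [S -> t]
tatatQS ⇒ tatataS   [Q -> a]
tatataS ⇒ tatatat   [S -> t]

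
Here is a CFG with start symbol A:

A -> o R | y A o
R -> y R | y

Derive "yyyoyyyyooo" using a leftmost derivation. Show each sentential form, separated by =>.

A => yAo   [A -> y A o]
yAo => yyAoo   [A -> y A o]
yyAoo => yyyAooo   [A -> y A o]
yyyAooo => yyyoRooo   [A -> o R]
yyyoRooo => yyyoyRooo   [R -> y R]
yyyoyRooo => yyyoyyRooo   [R -> y R]
yyyoyyRooo => yyyoyyyRooo   [R -> y R]
yyyoyyyRooo => yyyoyyyyooo   [R -> y]

A => yAo => yyAoo => yyyAooo => yyyoRooo => yyyoyRooo => yyyoyyRooo => yyyoyyyRooo => yyyoyyyyooo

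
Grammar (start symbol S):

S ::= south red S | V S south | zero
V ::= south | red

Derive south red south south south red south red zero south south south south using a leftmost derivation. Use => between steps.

S => south red S   [S ::= south red S]
south red S => south red V S south   [S ::= V S south]
south red V S south => south red south S south   [V ::= south]
south red south S south => south red south V S south south   [S ::= V S south]
south red south V S south south => south red south south S south south   [V ::= south]
south red south south S south south => south red south south V S south south south   [S ::= V S south]
south red south south V S south south south => south red south south south S south south south   [V ::= south]
south red south south south S south south south => south red south south south V S south south south south   [S ::= V S south]
south red south south south V S south south south south => south red south south south red S south south south south   [V ::= red]
south red south south south red S south south south south => south red south south south red south red S south south south south   [S ::= south red S]
south red south south south red south red S south south south south => south red south south south red south red zero south south south south   [S ::= zero]

S => south red S => south red V S south => south red south S south => south red south V S south south => south red south south S south south => south red south south V S south south south => south red south south south S south south south => south red south south south V S south south south south => south red south south south red S south south south south => south red south south south red south red S south south south south => south red south south south red south red zero south south south south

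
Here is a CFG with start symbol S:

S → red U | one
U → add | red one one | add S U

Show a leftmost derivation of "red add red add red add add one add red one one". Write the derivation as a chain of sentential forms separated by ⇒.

S ⇒ red U ⇒ red add S U ⇒ red add red U U ⇒ red add red add S U U ⇒ red add red add red U U U ⇒ red add red add red add U U ⇒ red add red add red add add S U U ⇒ red add red add red add add one U U ⇒ red add red add red add add one add U ⇒ red add red add red add add one add red one one

S ⇒ red U   [S → red U]
red U ⇒ red add S U   [U → add S U]
red add S U ⇒ red add red U U   [S → red U]
red add red U U ⇒ red add red add S U U   [U → add S U]
red add red add S U U ⇒ red add red add red U U U   [S → red U]
red add red add red U U U ⇒ red add red add red add U U   [U → add]
red add red add red add U U ⇒ red add red add red add add S U U   [U → add S U]
red add red add red add add S U U ⇒ red add red add red add add one U U   [S → one]
red add red add red add add one U U ⇒ red add red add red add add one add U   [U → add]
red add red add red add add one add U ⇒ red add red add red add add one add red one one   [U → red one one]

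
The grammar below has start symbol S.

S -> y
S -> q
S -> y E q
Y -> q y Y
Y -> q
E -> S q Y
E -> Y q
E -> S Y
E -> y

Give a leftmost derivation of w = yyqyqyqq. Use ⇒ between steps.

S ⇒ yEq ⇒ ySYq ⇒ yyYq ⇒ yyqyYq ⇒ yyqyqyYq ⇒ yyqyqyqq

S ⇒ yEq   [S -> y E q]
yEq ⇒ ySYq   [E -> S Y]
ySYq ⇒ yyYq   [S -> y]
yyYq ⇒ yyqyYq   [Y -> q y Y]
yyqyYq ⇒ yyqyqyYq   [Y -> q y Y]
yyqyqyYq ⇒ yyqyqyqq   [Y -> q]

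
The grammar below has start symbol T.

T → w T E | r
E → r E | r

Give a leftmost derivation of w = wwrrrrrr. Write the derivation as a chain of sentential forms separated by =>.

T=>wTE=>wwTEE=>wwrEE=>wwrrEE=>wwrrrEE=>wwrrrrEE=>wwrrrrrE=>wwrrrrrr

T => wTE   [T → w T E]
wTE => wwTEE   [T → w T E]
wwTEE => wwrEE   [T → r]
wwrEE => wwrrEE   [E → r E]
wwrrEE => wwrrrEE   [E → r E]
wwrrrEE => wwrrrrEE   [E → r E]
wwrrrrEE => wwrrrrrE   [E → r]
wwrrrrrE => wwrrrrrr   [E → r]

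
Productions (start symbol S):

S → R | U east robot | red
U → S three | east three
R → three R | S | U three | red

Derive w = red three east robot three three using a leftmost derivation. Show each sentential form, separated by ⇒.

S ⇒ R ⇒ U three ⇒ S three three ⇒ U east robot three three ⇒ S three east robot three three ⇒ R three east robot three three ⇒ red three east robot three three

S ⇒ R   [S → R]
R ⇒ U three   [R → U three]
U three ⇒ S three three   [U → S three]
S three three ⇒ U east robot three three   [S → U east robot]
U east robot three three ⇒ S three east robot three three   [U → S three]
S three east robot three three ⇒ R three east robot three three   [S → R]
R three east robot three three ⇒ red three east robot three three   [R → red]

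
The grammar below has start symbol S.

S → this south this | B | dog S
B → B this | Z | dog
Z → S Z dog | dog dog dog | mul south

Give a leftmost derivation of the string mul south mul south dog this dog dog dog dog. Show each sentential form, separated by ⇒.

S ⇒ B ⇒ Z ⇒ S Z dog ⇒ B Z dog ⇒ B this Z dog ⇒ Z this Z dog ⇒ S Z dog this Z dog ⇒ B Z dog this Z dog ⇒ Z Z dog this Z dog ⇒ mul south Z dog this Z dog ⇒ mul south mul south dog this Z dog ⇒ mul south mul south dog this dog dog dog dog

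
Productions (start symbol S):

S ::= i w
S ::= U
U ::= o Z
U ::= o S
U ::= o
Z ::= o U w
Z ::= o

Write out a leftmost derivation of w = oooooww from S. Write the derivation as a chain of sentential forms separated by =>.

S => U   [S ::= U]
U => oZ   [U ::= o Z]
oZ => ooUw   [Z ::= o U w]
ooUw => oooZw   [U ::= o Z]
oooZw => ooooUww   [Z ::= o U w]
ooooUww => oooooww   [U ::= o]

S => U => oZ => ooUw => oooZw => ooooUww => oooooww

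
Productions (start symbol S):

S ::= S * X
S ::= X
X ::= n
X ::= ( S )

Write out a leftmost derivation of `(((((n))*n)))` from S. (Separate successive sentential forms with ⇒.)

S⇒X⇒(S)⇒(X)⇒((S))⇒((X))⇒(((S)))⇒(((S*X)))⇒(((X*X)))⇒((((S)*X)))⇒((((X)*X)))⇒(((((S))*X)))⇒(((((X))*X)))⇒(((((n))*X)))⇒(((((n))*n)))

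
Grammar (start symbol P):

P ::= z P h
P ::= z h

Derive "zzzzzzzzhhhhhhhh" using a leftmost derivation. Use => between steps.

P => zPh   [P ::= z P h]
zPh => zzPhh   [P ::= z P h]
zzPhh => zzzPhhh   [P ::= z P h]
zzzPhhh => zzzzPhhhh   [P ::= z P h]
zzzzPhhhh => zzzzzPhhhhh   [P ::= z P h]
zzzzzPhhhhh => zzzzzzPhhhhhh   [P ::= z P h]
zzzzzzPhhhhhh => zzzzzzzPhhhhhhh   [P ::= z P h]
zzzzzzzPhhhhhhh => zzzzzzzzhhhhhhhh   [P ::= z h]

P => zPh => zzPhh => zzzPhhh => zzzzPhhhh => zzzzzPhhhhh => zzzzzzPhhhhhh => zzzzzzzPhhhhhhh => zzzzzzzzhhhhhhhh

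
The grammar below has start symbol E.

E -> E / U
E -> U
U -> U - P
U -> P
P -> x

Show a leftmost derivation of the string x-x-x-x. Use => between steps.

E => U => U-P => U-P-P => U-P-P-P => P-P-P-P => x-P-P-P => x-x-P-P => x-x-x-P => x-x-x-x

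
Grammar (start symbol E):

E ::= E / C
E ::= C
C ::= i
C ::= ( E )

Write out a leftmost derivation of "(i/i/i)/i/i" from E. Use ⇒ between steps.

E⇒E/C⇒E/C/C⇒C/C/C⇒(E)/C/C⇒(E/C)/C/C⇒(E/C/C)/C/C⇒(C/C/C)/C/C⇒(i/C/C)/C/C⇒(i/i/C)/C/C⇒(i/i/i)/C/C⇒(i/i/i)/i/C⇒(i/i/i)/i/i

E ⇒ E/C   [E ::= E / C]
E/C ⇒ E/C/C   [E ::= E / C]
E/C/C ⇒ C/C/C   [E ::= C]
C/C/C ⇒ (E)/C/C   [C ::= ( E )]
(E)/C/C ⇒ (E/C)/C/C   [E ::= E / C]
(E/C)/C/C ⇒ (E/C/C)/C/C   [E ::= E / C]
(E/C/C)/C/C ⇒ (C/C/C)/C/C   [E ::= C]
(C/C/C)/C/C ⇒ (i/C/C)/C/C   [C ::= i]
(i/C/C)/C/C ⇒ (i/i/C)/C/C   [C ::= i]
(i/i/C)/C/C ⇒ (i/i/i)/C/C   [C ::= i]
(i/i/i)/C/C ⇒ (i/i/i)/i/C   [C ::= i]
(i/i/i)/i/C ⇒ (i/i/i)/i/i   [C ::= i]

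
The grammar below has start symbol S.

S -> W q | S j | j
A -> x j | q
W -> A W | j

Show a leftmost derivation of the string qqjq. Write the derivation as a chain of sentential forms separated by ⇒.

S⇒Wq⇒AWq⇒qWq⇒qAWq⇒qqWq⇒qqjq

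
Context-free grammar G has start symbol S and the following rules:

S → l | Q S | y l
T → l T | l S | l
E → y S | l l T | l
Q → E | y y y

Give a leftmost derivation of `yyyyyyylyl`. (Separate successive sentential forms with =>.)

S => QS   [S → Q S]
QS => yyyS   [Q → y y y]
yyyS => yyyQS   [S → Q S]
yyyQS => yyyES   [Q → E]
yyyES => yyyySS   [E → y S]
yyyySS => yyyyQSS   [S → Q S]
yyyyQSS => yyyyyyySS   [Q → y y y]
yyyyyyySS => yyyyyyylS   [S → l]
yyyyyyylS => yyyyyyylyl   [S → y l]

S => QS => yyyS => yyyQS => yyyES => yyyySS => yyyyQSS => yyyyyyySS => yyyyyyylS => yyyyyyylyl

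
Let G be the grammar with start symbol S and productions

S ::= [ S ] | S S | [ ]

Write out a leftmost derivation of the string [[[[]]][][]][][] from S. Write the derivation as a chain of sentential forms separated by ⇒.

S ⇒ SS ⇒ SSS ⇒ [S]SS ⇒ [SS]SS ⇒ [SSS]SS ⇒ [[S]SS]SS ⇒ [[[S]]SS]SS ⇒ [[[[]]]SS]SS ⇒ [[[[]]][]S]SS ⇒ [[[[]]][][]]SS ⇒ [[[[]]][][]][]S ⇒ [[[[]]][][]][][]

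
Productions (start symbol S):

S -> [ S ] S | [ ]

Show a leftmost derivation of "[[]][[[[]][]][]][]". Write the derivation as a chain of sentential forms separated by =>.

S=>[S]S=>[[]]S=>[[]][S]S=>[[]][[S]S]S=>[[]][[[S]S]S]S=>[[]][[[[]]S]S]S=>[[]][[[[]][]]S]S=>[[]][[[[]][]][]]S=>[[]][[[[]][]][]][]

S => [S]S   [S -> [ S ] S]
[S]S => [[]]S   [S -> [ ]]
[[]]S => [[]][S]S   [S -> [ S ] S]
[[]][S]S => [[]][[S]S]S   [S -> [ S ] S]
[[]][[S]S]S => [[]][[[S]S]S]S   [S -> [ S ] S]
[[]][[[S]S]S]S => [[]][[[[]]S]S]S   [S -> [ ]]
[[]][[[[]]S]S]S => [[]][[[[]][]]S]S   [S -> [ ]]
[[]][[[[]][]]S]S => [[]][[[[]][]][]]S   [S -> [ ]]
[[]][[[[]][]][]]S => [[]][[[[]][]][]][]   [S -> [ ]]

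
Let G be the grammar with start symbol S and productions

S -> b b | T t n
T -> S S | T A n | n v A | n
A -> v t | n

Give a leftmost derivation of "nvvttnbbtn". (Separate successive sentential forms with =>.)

S => Ttn   [S -> T t n]
Ttn => SStn   [T -> S S]
SStn => TtnStn   [S -> T t n]
TtnStn => nvAtnStn   [T -> n v A]
nvAtnStn => nvvttnStn   [A -> v t]
nvvttnStn => nvvttnbbtn   [S -> b b]

S=>Ttn=>SStn=>TtnStn=>nvAtnStn=>nvvttnStn=>nvvttnbbtn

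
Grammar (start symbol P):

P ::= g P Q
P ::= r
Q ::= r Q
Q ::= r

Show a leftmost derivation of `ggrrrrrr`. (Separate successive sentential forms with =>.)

P => gPQ   [P ::= g P Q]
gPQ => ggPQQ   [P ::= g P Q]
ggPQQ => ggrQQ   [P ::= r]
ggrQQ => ggrrQQ   [Q ::= r Q]
ggrrQQ => ggrrrQQ   [Q ::= r Q]
ggrrrQQ => ggrrrrQ   [Q ::= r]
ggrrrrQ => ggrrrrrQ   [Q ::= r Q]
ggrrrrrQ => ggrrrrrr   [Q ::= r]

P=>gPQ=>ggPQQ=>ggrQQ=>ggrrQQ=>ggrrrQQ=>ggrrrrQ=>ggrrrrrQ=>ggrrrrrr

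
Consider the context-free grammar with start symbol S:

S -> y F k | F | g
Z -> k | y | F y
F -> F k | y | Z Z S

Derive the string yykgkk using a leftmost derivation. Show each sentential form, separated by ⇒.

S ⇒ yFk   [S -> y F k]
yFk ⇒ yFkk   [F -> F k]
yFkk ⇒ yZZSkk   [F -> Z Z S]
yZZSkk ⇒ yyZSkk   [Z -> y]
yyZSkk ⇒ yykSkk   [Z -> k]
yykSkk ⇒ yykgkk   [S -> g]

S ⇒ yFk ⇒ yFkk ⇒ yZZSkk ⇒ yyZSkk ⇒ yykSkk ⇒ yykgkk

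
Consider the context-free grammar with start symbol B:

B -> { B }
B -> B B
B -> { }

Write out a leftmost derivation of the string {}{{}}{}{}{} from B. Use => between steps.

B => BB   [B -> B B]
BB => BBB   [B -> B B]
BBB => {}BB   [B -> { }]
{}BB => {}BBB   [B -> B B]
{}BBB => {}BBBB   [B -> B B]
{}BBBB => {}{B}BBB   [B -> { B }]
{}{B}BBB => {}{{}}BBB   [B -> { }]
{}{{}}BBB => {}{{}}{}BB   [B -> { }]
{}{{}}{}BB => {}{{}}{}{}B   [B -> { }]
{}{{}}{}{}B => {}{{}}{}{}{}   [B -> { }]

B => BB => BBB => {}BB => {}BBB => {}BBBB => {}{B}BBB => {}{{}}BBB => {}{{}}{}BB => {}{{}}{}{}B => {}{{}}{}{}{}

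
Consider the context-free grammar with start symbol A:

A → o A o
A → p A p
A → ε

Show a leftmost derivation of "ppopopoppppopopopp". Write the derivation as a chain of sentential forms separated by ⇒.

A ⇒ pAp   [A → p A p]
pAp ⇒ ppApp   [A → p A p]
ppApp ⇒ ppoAopp   [A → o A o]
ppoAopp ⇒ ppopApopp   [A → p A p]
ppopApopp ⇒ ppopoAopopp   [A → o A o]
ppopoAopopp ⇒ ppopopApopopp   [A → p A p]
ppopopApopopp ⇒ ppopopoAopopopp   [A → o A o]
ppopopoAopopopp ⇒ ppopopopApopopopp   [A → p A p]
ppopopopApopopopp ⇒ ppopopoppAppopopopp   [A → p A p]
ppopopoppAppopopopp ⇒ ppopopoppppopopopp   [A → ε]

A ⇒ pAp ⇒ ppApp ⇒ ppoAopp ⇒ ppopApopp ⇒ ppopoAopopp ⇒ ppopopApopopp ⇒ ppopopoAopopopp ⇒ ppopopopApopopopp ⇒ ppopopoppAppopopopp ⇒ ppopopoppppopopopp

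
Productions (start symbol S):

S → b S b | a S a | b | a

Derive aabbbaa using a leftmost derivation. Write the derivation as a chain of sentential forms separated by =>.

S => aSa => aaSaa => aabSbaa => aabbbaa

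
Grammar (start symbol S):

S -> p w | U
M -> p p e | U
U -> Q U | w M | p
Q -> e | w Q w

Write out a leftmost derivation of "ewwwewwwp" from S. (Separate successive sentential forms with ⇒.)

S ⇒ U ⇒ QU ⇒ eU ⇒ eQU ⇒ ewQwU ⇒ ewwQwwU ⇒ ewwwQwwwU ⇒ ewwwewwwU ⇒ ewwwewwwp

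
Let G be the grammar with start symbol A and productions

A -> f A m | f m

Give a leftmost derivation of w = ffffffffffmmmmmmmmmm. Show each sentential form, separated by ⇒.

A ⇒ fAm ⇒ ffAmm ⇒ fffAmmm ⇒ ffffAmmmm ⇒ fffffAmmmmm ⇒ ffffffAmmmmmm ⇒ fffffffAmmmmmmm ⇒ ffffffffAmmmmmmmm ⇒ fffffffffAmmmmmmmmm ⇒ ffffffffffmmmmmmmmmm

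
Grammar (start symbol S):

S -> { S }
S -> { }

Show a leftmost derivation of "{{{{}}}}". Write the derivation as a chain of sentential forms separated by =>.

S => {S}   [S -> { S }]
{S} => {{S}}   [S -> { S }]
{{S}} => {{{S}}}   [S -> { S }]
{{{S}}} => {{{{}}}}   [S -> { }]

S => {S} => {{S}} => {{{S}}} => {{{{}}}}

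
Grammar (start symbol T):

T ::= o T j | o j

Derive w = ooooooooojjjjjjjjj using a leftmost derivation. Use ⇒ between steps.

T ⇒ oTj   [T ::= o T j]
oTj ⇒ ooTjj   [T ::= o T j]
ooTjj ⇒ oooTjjj   [T ::= o T j]
oooTjjj ⇒ ooooTjjjj   [T ::= o T j]
ooooTjjjj ⇒ oooooTjjjjj   [T ::= o T j]
oooooTjjjjj ⇒ ooooooTjjjjjj   [T ::= o T j]
ooooooTjjjjjj ⇒ oooooooTjjjjjjj   [T ::= o T j]
oooooooTjjjjjjj ⇒ ooooooooTjjjjjjjj   [T ::= o T j]
ooooooooTjjjjjjjj ⇒ ooooooooojjjjjjjjj   [T ::= o j]

T ⇒ oTj ⇒ ooTjj ⇒ oooTjjj ⇒ ooooTjjjj ⇒ oooooTjjjjj ⇒ ooooooTjjjjjj ⇒ oooooooTjjjjjjj ⇒ ooooooooTjjjjjjjj ⇒ ooooooooojjjjjjjjj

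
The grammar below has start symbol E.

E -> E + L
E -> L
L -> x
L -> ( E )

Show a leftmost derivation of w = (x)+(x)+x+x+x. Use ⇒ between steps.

E ⇒ E+L   [E -> E + L]
E+L ⇒ E+L+L   [E -> E + L]
E+L+L ⇒ E+L+L+L   [E -> E + L]
E+L+L+L ⇒ E+L+L+L+L   [E -> E + L]
E+L+L+L+L ⇒ L+L+L+L+L   [E -> L]
L+L+L+L+L ⇒ (E)+L+L+L+L   [L -> ( E )]
(E)+L+L+L+L ⇒ (L)+L+L+L+L   [E -> L]
(L)+L+L+L+L ⇒ (x)+L+L+L+L   [L -> x]
(x)+L+L+L+L ⇒ (x)+(E)+L+L+L   [L -> ( E )]
(x)+(E)+L+L+L ⇒ (x)+(L)+L+L+L   [E -> L]
(x)+(L)+L+L+L ⇒ (x)+(x)+L+L+L   [L -> x]
(x)+(x)+L+L+L ⇒ (x)+(x)+x+L+L   [L -> x]
(x)+(x)+x+L+L ⇒ (x)+(x)+x+x+L   [L -> x]
(x)+(x)+x+x+L ⇒ (x)+(x)+x+x+x   [L -> x]

E⇒E+L⇒E+L+L⇒E+L+L+L⇒E+L+L+L+L⇒L+L+L+L+L⇒(E)+L+L+L+L⇒(L)+L+L+L+L⇒(x)+L+L+L+L⇒(x)+(E)+L+L+L⇒(x)+(L)+L+L+L⇒(x)+(x)+L+L+L⇒(x)+(x)+x+L+L⇒(x)+(x)+x+x+L⇒(x)+(x)+x+x+x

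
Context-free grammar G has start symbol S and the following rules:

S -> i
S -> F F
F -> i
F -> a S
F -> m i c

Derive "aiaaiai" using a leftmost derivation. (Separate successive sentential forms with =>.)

S => FF => aSF => aiF => aiaS => aiaFF => aiaaSF => aiaaiF => aiaaiaS => aiaaiai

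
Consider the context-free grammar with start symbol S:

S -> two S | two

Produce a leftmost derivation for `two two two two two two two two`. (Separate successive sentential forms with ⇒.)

S ⇒ two S   [S -> two S]
two S ⇒ two two S   [S -> two S]
two two S ⇒ two two two S   [S -> two S]
two two two S ⇒ two two two two S   [S -> two S]
two two two two S ⇒ two two two two two S   [S -> two S]
two two two two two S ⇒ two two two two two two S   [S -> two S]
two two two two two two S ⇒ two two two two two two two S   [S -> two S]
two two two two two two two S ⇒ two two two two two two two two   [S -> two]

S ⇒ two S ⇒ two two S ⇒ two two two S ⇒ two two two two S ⇒ two two two two two S ⇒ two two two two two two S ⇒ two two two two two two two S ⇒ two two two two two two two two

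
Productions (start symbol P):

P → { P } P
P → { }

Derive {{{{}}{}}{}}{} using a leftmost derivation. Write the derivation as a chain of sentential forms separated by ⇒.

P ⇒ {P}P ⇒ {{P}P}P ⇒ {{{P}P}P}P ⇒ {{{{}}P}P}P ⇒ {{{{}}{}}P}P ⇒ {{{{}}{}}{}}P ⇒ {{{{}}{}}{}}{}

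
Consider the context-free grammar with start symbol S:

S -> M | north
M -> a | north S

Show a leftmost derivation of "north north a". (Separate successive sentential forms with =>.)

S => M => north S => north M => north north S => north north M => north north a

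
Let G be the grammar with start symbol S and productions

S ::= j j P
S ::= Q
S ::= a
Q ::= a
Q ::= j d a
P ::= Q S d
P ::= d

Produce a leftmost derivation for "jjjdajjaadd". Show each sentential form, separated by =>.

S => jjP   [S ::= j j P]
jjP => jjQSd   [P ::= Q S d]
jjQSd => jjjdaSd   [Q ::= j d a]
jjjdaSd => jjjdajjPd   [S ::= j j P]
jjjdajjPd => jjjdajjQSdd   [P ::= Q S d]
jjjdajjQSdd => jjjdajjaSdd   [Q ::= a]
jjjdajjaSdd => jjjdajjaQdd   [S ::= Q]
jjjdajjaQdd => jjjdajjaadd   [Q ::= a]

S => jjP => jjQSd => jjjdaSd => jjjdajjPd => jjjdajjQSdd => jjjdajjaSdd => jjjdajjaQdd => jjjdajjaadd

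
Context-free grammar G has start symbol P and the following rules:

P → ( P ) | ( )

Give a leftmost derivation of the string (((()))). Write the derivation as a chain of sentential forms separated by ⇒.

P ⇒ (P) ⇒ ((P)) ⇒ (((P))) ⇒ (((())))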